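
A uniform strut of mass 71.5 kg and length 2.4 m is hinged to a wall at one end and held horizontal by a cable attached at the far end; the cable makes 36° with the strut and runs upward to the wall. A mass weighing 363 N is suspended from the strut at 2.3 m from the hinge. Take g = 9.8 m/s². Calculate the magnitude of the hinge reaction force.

|H| ≈ 1030 N

Take torques about the hinge: T sin 36° · 2.4 = 71.5×9.8×1.2 + 363×2.3 = 1675.7 N·m.
So T = 1675.7 / (0.5878 × 2.4) = 1187.9 N.
ΣF_x = 0: H_x = T cos 36° = 961.02 N.
ΣF_y = 0: H_y = (71.5×9.8 + 363) − T sin 36° = 1063.7 − 698.22 = 365.48 N.
|H| = √(H_x² + H_y²) = √((961.02)² + (365.48)²) = 1028.2 N.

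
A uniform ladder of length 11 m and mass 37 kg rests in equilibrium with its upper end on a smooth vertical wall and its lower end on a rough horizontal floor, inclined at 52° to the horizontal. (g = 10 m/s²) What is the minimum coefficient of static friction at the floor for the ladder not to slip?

μ_min ≈ 0.391

ΣF_y = 0: N_floor = 37×10 = 370 N.
Torques about the foot: N_wall · 11 sin 52° = 37×10×5.5 cos 52° → N_wall = 144.54 N.
ΣF_x = 0: f_floor = N_wall = 144.54 N.
μ_min = f_floor / N_floor = 144.54 / 370 = 0.3906.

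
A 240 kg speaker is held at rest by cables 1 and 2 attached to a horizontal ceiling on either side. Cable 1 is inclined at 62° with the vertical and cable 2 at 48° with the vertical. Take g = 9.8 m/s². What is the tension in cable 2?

Angles from the horizontal: cable 1 is 90° − 62° = 28°, cable 2 is 90° − 48° = 42°.
Weight W = 240 × 9.8 = 2352 N acts straight down.
Horizontal: T_1 cos 28° = T_2 cos 42°  →  T_1 = 0.8417 T_2.
Vertical: T_1 sin 28° + T_2 sin 42° = 2352.
Substituting the horizontal relation into the vertical equation gives 1.064 T_2 = 2352, so T_2 = 2210 N.

T_2 ≈ 2210 N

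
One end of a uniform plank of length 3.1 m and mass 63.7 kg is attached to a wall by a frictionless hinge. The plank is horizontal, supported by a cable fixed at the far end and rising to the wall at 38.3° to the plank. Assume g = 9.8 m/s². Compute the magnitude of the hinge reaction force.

|H| ≈ 504 N

Take torques about the hinge: T sin 38.3° · 3.1 = 63.7×9.8×1.55 = 967.6 N·m.
So T = 967.6 / (0.6198 × 3.1) = 503.61 N.
ΣF_x = 0: H_x = T cos 38.3° = 395.23 N.
ΣF_y = 0: H_y = (63.7×9.8) − T sin 38.3° = 624.26 − 312.13 = 312.13 N.
|H| = √(H_x² + H_y²) = √((395.23)² + (312.13)²) = 503.61 N.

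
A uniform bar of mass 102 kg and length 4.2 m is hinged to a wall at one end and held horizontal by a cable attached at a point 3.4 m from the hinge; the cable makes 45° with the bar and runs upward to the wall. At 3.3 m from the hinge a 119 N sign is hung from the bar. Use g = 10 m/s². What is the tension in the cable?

Take torques about the hinge: T sin 45° · 3.4 = 102×10×2.1 + 119×3.3 = 2534.7 N·m.
So T = 2534.7 / (0.7071 × 3.4) = 1054.3 N.

T ≈ 1050 N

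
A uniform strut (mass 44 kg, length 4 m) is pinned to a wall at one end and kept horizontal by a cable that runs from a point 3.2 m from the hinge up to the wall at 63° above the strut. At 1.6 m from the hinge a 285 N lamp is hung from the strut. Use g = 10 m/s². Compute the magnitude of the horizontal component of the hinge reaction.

Take torques about the hinge: T sin 63° · 3.2 = 44×10×2 + 285×1.6 = 1336 N·m.
So T = 1336 / (0.8910 × 3.2) = 468.57 N.
ΣF_x = 0: H_x = T cos 63° = 212.73 N.

H_x ≈ 213 N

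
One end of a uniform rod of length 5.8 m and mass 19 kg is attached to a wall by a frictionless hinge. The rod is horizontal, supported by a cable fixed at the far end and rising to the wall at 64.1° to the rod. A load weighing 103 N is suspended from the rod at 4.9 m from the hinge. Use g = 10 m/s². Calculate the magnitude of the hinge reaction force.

Take torques about the hinge: T sin 64.1° · 5.8 = 19×10×2.9 + 103×4.9 = 1055.7 N·m.
So T = 1055.7 / (0.8996 × 5.8) = 202.34 N.
ΣF_x = 0: H_x = T cos 64.1° = 88.383 N.
ΣF_y = 0: H_y = (19×10 + 103) − T sin 64.1° = 293 − 182.02 = 110.98 N.
|H| = √(H_x² + H_y²) = √((88.383)² + (110.98)²) = 141.88 N.

|H| ≈ 142 N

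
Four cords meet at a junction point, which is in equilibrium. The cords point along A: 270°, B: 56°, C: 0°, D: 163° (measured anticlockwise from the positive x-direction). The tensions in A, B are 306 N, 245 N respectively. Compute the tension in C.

T_C ≈ 200 N

Resolve: ΣF_x = 306 cos 270° + 245 cos 56° + T_C cos 0° + T_D cos 163° = 0.
        ΣF_y = 306 sin 270° + 245 sin 56° + T_C sin 0° + T_D sin 163° = 0.
The known terms sum to (137, -102.9) N, so 1.0000 T_C − 0.9563 T_D = -137 and 0.0000 T_C + 0.2924 T_D = 102.9.
Solving simultaneously: T_C = 199.5 N, T_D = 351.9 N.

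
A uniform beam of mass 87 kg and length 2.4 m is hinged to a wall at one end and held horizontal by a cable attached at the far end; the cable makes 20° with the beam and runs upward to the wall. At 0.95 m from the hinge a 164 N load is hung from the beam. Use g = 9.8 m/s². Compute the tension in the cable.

T ≈ 1440 N

Take torques about the hinge: T sin 20° · 2.4 = 87×9.8×1.2 + 164×0.95 = 1178.9 N·m.
So T = 1178.9 / (0.3420 × 2.4) = 1436.2 N.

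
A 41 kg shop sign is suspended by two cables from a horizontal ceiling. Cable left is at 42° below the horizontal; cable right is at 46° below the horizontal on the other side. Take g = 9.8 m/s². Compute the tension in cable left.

T_left ≈ 279 N

Weight W = 41 × 9.8 = 401.8 N acts straight down.
Horizontal: T_left cos 42° = T_right cos 46°  →  T_right = 1.07 T_left.
Vertical: T_left sin 42° + T_right sin 46° = 401.8.
Substituting the horizontal relation into the vertical equation gives 1.439 T_left = 401.8, so T_left = 279.3 N.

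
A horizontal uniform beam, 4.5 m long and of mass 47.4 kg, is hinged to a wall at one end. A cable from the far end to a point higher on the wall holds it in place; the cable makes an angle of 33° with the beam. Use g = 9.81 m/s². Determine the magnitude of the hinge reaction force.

|H| ≈ 427 N

Take torques about the hinge: T sin 33° · 4.5 = 47.4×9.81×2.25 = 1046.2 N·m.
So T = 1046.2 / (0.5446 × 4.5) = 426.88 N.
ΣF_x = 0: H_x = T cos 33° = 358.01 N.
ΣF_y = 0: H_y = (47.4×9.81) − T sin 33° = 464.99 − 232.5 = 232.5 N.
|H| = √(H_x² + H_y²) = √((358.01)² + (232.5)²) = 426.88 N.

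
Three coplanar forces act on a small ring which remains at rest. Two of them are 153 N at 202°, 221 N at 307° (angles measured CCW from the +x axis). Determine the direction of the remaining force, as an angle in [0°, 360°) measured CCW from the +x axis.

Sum the known components: ΣF_x = -8.858 N, ΣF_y = -233.8 N.
For equilibrium the remaining force must supply (−ΣF_x, −ΣF_y) = (8.858, 233.8) N.
Magnitude = √((8.858)² + (233.8)²) = 234 N; direction = atan2(233.8, 8.858) = 87.8°.

θ ≈ 87.8°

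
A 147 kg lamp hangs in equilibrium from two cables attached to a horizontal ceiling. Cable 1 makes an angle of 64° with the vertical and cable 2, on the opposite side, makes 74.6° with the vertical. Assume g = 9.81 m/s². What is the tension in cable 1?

T_1 ≈ 2100 N

Angles from the horizontal: cable 1 is 90° − 64° = 26°, cable 2 is 90° − 74.6° = 15.4°.
Weight W = 147 × 9.81 = 1442 N acts straight down.
Horizontal: T_1 cos 26° = T_2 cos 15.4°  →  T_2 = 0.9323 T_1.
Vertical: T_1 sin 26° + T_2 sin 15.4° = 1442.
Substituting the horizontal relation into the vertical equation gives 0.6859 T_1 = 1442, so T_1 = 2102 N.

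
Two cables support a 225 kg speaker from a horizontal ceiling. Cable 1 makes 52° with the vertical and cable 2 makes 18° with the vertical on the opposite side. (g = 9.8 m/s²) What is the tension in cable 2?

Angles from the horizontal: cable 1 is 90° − 52° = 38°, cable 2 is 90° − 18° = 72°.
Weight W = 225 × 9.8 = 2205 N acts straight down.
Horizontal: T_1 cos 38° = T_2 cos 72°  →  T_1 = 0.3921 T_2.
Vertical: T_1 sin 38° + T_2 sin 72° = 2205.
Substituting the horizontal relation into the vertical equation gives 1.192 T_2 = 2205, so T_2 = 1849 N.

T_2 ≈ 1850 N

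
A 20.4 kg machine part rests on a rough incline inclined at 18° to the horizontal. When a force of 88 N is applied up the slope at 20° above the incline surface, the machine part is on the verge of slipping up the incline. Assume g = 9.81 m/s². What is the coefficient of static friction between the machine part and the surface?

On the verge of sliding up the incline, friction is at its maximum μN and acts down the slope.
Perpendicular to incline: N = W cos 18° − P sin 20° = 190.3 − 30.1 = 160.2 N.
Along incline: P cos 20° − μN = W sin 18° → μ = −(W sin 18° − P cos 20°) / N = 0.1301.

μ ≈ 0.130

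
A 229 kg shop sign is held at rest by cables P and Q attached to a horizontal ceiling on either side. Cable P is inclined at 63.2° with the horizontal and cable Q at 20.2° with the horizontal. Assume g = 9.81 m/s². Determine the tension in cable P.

Weight W = 229 × 9.81 = 2246 N acts straight down.
Horizontal: T_P cos 63.2° = T_Q cos 20.2°  →  T_Q = 0.4804 T_P.
Vertical: T_P sin 63.2° + T_Q sin 20.2° = 2246.
Substituting the horizontal relation into the vertical equation gives 1.058 T_P = 2246, so T_P = 2122 N.

T_P ≈ 2120 N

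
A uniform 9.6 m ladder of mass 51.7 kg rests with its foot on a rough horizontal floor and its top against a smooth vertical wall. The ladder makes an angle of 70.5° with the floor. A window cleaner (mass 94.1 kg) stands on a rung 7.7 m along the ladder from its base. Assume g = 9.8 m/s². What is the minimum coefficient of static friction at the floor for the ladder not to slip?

ΣF_y = 0: N_floor = 51.7×9.8 + 94.1×9.8 = 1428.8 N.
Torques about the foot: N_wall · 9.6 sin 70.5° = 51.7×9.8×4.8 cos 70.5° + 94.1×9.8×7.7 cos 70.5° → N_wall = 351.64 N.
ΣF_x = 0: f_floor = N_wall = 351.64 N.
μ_min = f_floor / N_floor = 351.64 / 1428.8 = 0.2461.

μ_min ≈ 0.246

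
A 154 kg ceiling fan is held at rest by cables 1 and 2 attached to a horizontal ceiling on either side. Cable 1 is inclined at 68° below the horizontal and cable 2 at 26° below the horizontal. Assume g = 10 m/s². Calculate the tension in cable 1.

Weight W = 154 × 10 = 1540 N acts straight down.
Horizontal: T_1 cos 68° = T_2 cos 26°  →  T_2 = 0.4168 T_1.
Vertical: T_1 sin 68° + T_2 sin 26° = 1540.
Substituting the horizontal relation into the vertical equation gives 1.11 T_1 = 1540, so T_1 = 1388 N.

T_1 ≈ 1390 N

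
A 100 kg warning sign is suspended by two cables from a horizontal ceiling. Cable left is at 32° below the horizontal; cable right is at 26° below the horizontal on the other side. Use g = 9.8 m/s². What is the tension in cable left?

T_left ≈ 1040 N

Weight W = 100 × 9.8 = 980 N acts straight down.
Horizontal: T_left cos 32° = T_right cos 26°  →  T_right = 0.9435 T_left.
Vertical: T_left sin 32° + T_right sin 26° = 980.
Substituting the horizontal relation into the vertical equation gives 0.9435 T_left = 980, so T_left = 1039 N.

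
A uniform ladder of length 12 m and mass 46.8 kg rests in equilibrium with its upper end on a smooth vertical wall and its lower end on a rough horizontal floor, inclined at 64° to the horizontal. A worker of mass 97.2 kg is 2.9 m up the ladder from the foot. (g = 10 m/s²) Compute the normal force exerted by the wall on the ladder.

Torques about the foot: N_wall · 12 sin 64° = 46.8×10×6 cos 64° + 97.2×10×2.9 cos 64° → N_wall = 228.7 N.

N_wall ≈ 229 N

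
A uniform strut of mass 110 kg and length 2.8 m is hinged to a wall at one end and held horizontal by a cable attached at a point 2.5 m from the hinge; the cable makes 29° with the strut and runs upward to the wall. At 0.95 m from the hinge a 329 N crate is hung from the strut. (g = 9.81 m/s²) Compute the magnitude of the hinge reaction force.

Take torques about the hinge: T sin 29° · 2.5 = 110×9.81×1.4 + 329×0.95 = 1823.3 N·m.
So T = 1823.3 / (0.4848 × 2.5) = 1504.3 N.
ΣF_x = 0: H_x = T cos 29° = 1315.7 N.
ΣF_y = 0: H_y = (110×9.81 + 329) − T sin 29° = 1408.1 − 729.32 = 678.78 N.
|H| = √(H_x² + H_y²) = √((1315.7)² + (678.78)²) = 1480.5 N.

|H| ≈ 1480 N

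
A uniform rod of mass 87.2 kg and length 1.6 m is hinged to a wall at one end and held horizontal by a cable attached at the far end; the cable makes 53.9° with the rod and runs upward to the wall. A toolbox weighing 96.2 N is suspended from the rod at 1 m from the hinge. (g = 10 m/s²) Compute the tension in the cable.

T ≈ 614 N

Take torques about the hinge: T sin 53.9° · 1.6 = 87.2×10×0.8 + 96.2×1 = 793.8 N·m.
So T = 793.8 / (0.8080 × 1.6) = 614.02 N.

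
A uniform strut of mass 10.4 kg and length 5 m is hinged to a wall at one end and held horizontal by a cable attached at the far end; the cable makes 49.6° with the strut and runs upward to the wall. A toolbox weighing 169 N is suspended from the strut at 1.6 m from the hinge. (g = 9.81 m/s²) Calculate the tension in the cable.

Take torques about the hinge: T sin 49.6° · 5 = 10.4×9.81×2.5 + 169×1.6 = 525.46 N·m.
So T = 525.46 / (0.7615 × 5) = 138 N.

T ≈ 138 N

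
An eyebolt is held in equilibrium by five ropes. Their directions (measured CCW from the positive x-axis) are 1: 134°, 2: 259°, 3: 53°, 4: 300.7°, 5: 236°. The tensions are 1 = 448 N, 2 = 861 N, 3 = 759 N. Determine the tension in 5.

Resolve: ΣF_x = 448 cos 134° + 861 cos 259° + 759 cos 53° + T_4 cos 300.7° + T_5 cos 236° = 0.
        ΣF_y = 448 sin 134° + 861 sin 259° + 759 sin 53° + T_4 sin 300.7° + T_5 sin 236° = 0.
The known terms sum to (-18.72, 83.25) N, so 0.5105 T_4 − 0.5592 T_5 = 18.72 and -0.8599 T_4 − 0.8290 T_5 = -83.25.
Solving simultaneously: T_4 = 68.65 N, T_5 = 29.21 N.

T_5 ≈ 29.2 N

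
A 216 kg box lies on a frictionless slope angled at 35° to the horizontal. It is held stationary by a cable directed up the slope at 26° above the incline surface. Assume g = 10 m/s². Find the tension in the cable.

T ≈ 1380 N

Take axes along and perpendicular to the incline. Weight components: W sin 35° = 1239 N down-slope, W cos 35° = 1769 N into the surface.
Along incline: T cos 26° = W sin 35° → T = 1378 N.
Perpendicular: N = W cos 35° − T sin 26° = 1165 N.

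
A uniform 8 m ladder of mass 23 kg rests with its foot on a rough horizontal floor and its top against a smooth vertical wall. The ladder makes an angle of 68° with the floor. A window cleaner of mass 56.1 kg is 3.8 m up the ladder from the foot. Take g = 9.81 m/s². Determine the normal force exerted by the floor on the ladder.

N_floor ≈ 776 N

ΣF_y = 0: N_floor = 23×9.81 + 56.1×9.81 = 775.97 N.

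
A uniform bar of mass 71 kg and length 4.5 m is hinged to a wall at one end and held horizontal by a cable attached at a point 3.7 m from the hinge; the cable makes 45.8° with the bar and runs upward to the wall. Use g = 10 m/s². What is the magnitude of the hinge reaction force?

Take torques about the hinge: T sin 45.8° · 3.7 = 71×10×2.25 = 1597.5 N·m.
So T = 1597.5 / (0.7169 × 3.7) = 602.25 N.
ΣF_x = 0: H_x = T cos 45.8° = 419.87 N.
ΣF_y = 0: H_y = (71×10) − T sin 45.8° = 710 − 431.76 = 278.24 N.
|H| = √(H_x² + H_y²) = √((419.87)² + (278.24)²) = 503.69 N.

|H| ≈ 504 N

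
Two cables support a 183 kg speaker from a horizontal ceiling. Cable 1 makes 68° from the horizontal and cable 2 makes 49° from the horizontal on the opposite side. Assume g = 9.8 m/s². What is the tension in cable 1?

T_1 ≈ 1320 N

Weight W = 183 × 9.8 = 1793 N acts straight down.
Horizontal: T_1 cos 68° = T_2 cos 49°  →  T_2 = 0.571 T_1.
Vertical: T_1 sin 68° + T_2 sin 49° = 1793.
Substituting the horizontal relation into the vertical equation gives 1.358 T_1 = 1793, so T_1 = 1321 N.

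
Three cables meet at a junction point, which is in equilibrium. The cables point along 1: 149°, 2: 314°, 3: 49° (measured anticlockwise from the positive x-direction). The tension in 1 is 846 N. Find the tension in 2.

Resolve: ΣF_x = 846 cos 149° + T_2 cos 314° + T_3 cos 49° = 0.
        ΣF_y = 846 sin 149° + T_2 sin 314° + T_3 sin 49° = 0.
The known terms sum to (-725.2, 435.7) N, so 0.6947 T_2 + 0.6561 T_3 = 725.2 and -0.7193 T_2 + 0.7547 T_3 = -435.7.
Solving simultaneously: T_2 = 836.3 N, T_3 = 219.8 N.

T_2 ≈ 836 N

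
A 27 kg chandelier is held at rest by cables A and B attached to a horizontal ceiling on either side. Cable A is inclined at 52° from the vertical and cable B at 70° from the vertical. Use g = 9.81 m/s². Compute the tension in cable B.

T_B ≈ 246 N

Angles from the horizontal: cable A is 90° − 52° = 38°, cable B is 90° − 70° = 20°.
Weight W = 27 × 9.81 = 264.9 N acts straight down.
Horizontal: T_A cos 38° = T_B cos 20°  →  T_A = 1.192 T_B.
Vertical: T_A sin 38° + T_B sin 20° = 264.9.
Substituting the horizontal relation into the vertical equation gives 1.076 T_B = 264.9, so T_B = 246.1 N.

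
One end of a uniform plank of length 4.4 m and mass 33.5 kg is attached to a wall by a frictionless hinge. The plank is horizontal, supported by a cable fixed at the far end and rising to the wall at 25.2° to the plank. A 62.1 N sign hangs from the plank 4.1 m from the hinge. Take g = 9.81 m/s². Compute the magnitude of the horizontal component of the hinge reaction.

H_x ≈ 472 N

Take torques about the hinge: T sin 25.2° · 4.4 = 33.5×9.81×2.2 + 62.1×4.1 = 977.61 N·m.
So T = 977.61 / (0.4258 × 4.4) = 521.83 N.
ΣF_x = 0: H_x = T cos 25.2° = 472.16 N.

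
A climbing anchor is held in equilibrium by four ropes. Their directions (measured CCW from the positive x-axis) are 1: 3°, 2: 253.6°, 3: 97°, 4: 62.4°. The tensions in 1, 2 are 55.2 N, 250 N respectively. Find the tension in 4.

Resolve: ΣF_x = 55.2 cos 3° + 250 cos 253.6° + T_3 cos 97° + T_4 cos 62.4° = 0.
        ΣF_y = 55.2 sin 3° + 250 sin 253.6° + T_3 sin 97° + T_4 sin 62.4° = 0.
The known terms sum to (-15.46, -236.9) N, so -0.1219 T_3 + 0.4633 T_4 = 15.46 and 0.9925 T_3 + 0.8862 T_4 = 236.9.
Solving simultaneously: T_3 = 169.2 N, T_4 = 77.88 N.

T_4 ≈ 77.9 N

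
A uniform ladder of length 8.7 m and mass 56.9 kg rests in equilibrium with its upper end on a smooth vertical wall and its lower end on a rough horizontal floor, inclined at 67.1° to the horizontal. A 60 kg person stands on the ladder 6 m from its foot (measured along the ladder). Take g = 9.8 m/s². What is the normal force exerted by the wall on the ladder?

N_wall ≈ 289 N

Torques about the foot: N_wall · 8.7 sin 67.1° = 56.9×9.8×4.35 cos 67.1° + 60×9.8×6 cos 67.1° → N_wall = 289.07 N.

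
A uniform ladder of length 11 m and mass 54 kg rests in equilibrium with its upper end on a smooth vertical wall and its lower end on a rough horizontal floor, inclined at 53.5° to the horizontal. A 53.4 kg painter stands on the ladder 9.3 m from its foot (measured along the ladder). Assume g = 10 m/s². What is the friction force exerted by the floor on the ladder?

Torques about the foot: N_wall · 11 sin 53.5° = 54×10×5.5 cos 53.5° + 53.4×10×9.3 cos 53.5° → N_wall = 533.86 N.
ΣF_x = 0: f_floor = N_wall = 533.86 N.

f ≈ 534 N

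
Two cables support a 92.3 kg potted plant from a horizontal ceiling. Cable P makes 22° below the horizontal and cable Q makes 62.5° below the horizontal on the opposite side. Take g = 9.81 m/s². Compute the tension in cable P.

T_P ≈ 420 N

Weight W = 92.3 × 9.81 = 905.5 N acts straight down.
Horizontal: T_P cos 22° = T_Q cos 62.5°  →  T_Q = 2.008 T_P.
Vertical: T_P sin 22° + T_Q sin 62.5° = 905.5.
Substituting the horizontal relation into the vertical equation gives 2.156 T_P = 905.5, so T_P = 420 N.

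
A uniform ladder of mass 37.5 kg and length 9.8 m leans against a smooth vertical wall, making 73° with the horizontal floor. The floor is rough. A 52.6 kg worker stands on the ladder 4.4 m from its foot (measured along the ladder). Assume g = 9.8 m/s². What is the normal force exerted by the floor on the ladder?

N_floor ≈ 883 N

ΣF_y = 0: N_floor = 37.5×9.8 + 52.6×9.8 = 882.98 N.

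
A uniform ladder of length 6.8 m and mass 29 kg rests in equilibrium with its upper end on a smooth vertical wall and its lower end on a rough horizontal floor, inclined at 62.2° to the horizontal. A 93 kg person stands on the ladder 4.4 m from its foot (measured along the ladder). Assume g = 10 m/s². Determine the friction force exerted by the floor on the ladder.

Torques about the foot: N_wall · 6.8 sin 62.2° = 29×10×3.4 cos 62.2° + 93×10×4.4 cos 62.2° → N_wall = 393.72 N.
ΣF_x = 0: f_floor = N_wall = 393.72 N.

f ≈ 394 N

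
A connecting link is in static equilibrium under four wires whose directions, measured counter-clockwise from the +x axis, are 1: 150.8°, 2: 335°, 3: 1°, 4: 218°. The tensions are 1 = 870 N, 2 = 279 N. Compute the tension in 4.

T_4 ≈ 524 N

Resolve: ΣF_x = 870 cos 150.8° + 279 cos 335° + T_3 cos 1° + T_4 cos 218° = 0.
        ΣF_y = 870 sin 150.8° + 279 sin 335° + T_3 sin 1° + T_4 sin 218° = 0.
The known terms sum to (-506.6, 306.5) N, so 0.9998 T_3 − 0.7880 T_4 = 506.6 and 0.0175 T_3 − 0.6157 T_4 = -306.5.
Solving simultaneously: T_3 = 919.6 N, T_4 = 524 N.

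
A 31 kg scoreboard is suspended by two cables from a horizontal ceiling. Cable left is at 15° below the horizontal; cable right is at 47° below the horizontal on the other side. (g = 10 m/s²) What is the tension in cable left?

Weight W = 31 × 10 = 310 N acts straight down.
Horizontal: T_left cos 15° = T_right cos 47°  →  T_right = 1.416 T_left.
Vertical: T_left sin 15° + T_right sin 47° = 310.
Substituting the horizontal relation into the vertical equation gives 1.295 T_left = 310, so T_left = 239.4 N.

T_left ≈ 239 N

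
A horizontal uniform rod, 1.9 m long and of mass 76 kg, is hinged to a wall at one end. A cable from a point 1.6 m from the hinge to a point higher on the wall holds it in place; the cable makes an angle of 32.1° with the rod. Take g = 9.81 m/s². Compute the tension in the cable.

T ≈ 833 N

Take torques about the hinge: T sin 32.1° · 1.6 = 76×9.81×0.95 = 708.28 N·m.
So T = 708.28 / (0.5314 × 1.6) = 833.04 N.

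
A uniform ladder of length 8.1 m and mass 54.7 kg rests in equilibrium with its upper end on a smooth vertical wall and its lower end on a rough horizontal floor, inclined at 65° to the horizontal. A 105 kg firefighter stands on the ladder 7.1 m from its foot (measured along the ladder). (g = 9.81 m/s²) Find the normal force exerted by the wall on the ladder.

Torques about the foot: N_wall · 8.1 sin 65° = 54.7×9.81×4.05 cos 65° + 105×9.81×7.1 cos 65° → N_wall = 546.13 N.

N_wall ≈ 546 N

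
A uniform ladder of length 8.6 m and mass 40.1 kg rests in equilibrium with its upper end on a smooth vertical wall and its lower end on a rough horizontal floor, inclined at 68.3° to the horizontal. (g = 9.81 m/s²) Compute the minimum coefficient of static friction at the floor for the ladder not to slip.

μ_min ≈ 0.199

ΣF_y = 0: N_floor = 40.1×9.81 = 393.38 N.
Torques about the foot: N_wall · 8.6 sin 68.3° = 40.1×9.81×4.3 cos 68.3° → N_wall = 78.273 N.
ΣF_x = 0: f_floor = N_wall = 78.273 N.
μ_min = f_floor / N_floor = 78.273 / 393.38 = 0.199.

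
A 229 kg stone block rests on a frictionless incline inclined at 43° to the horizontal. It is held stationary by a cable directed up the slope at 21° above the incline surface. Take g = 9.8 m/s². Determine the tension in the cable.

Take axes along and perpendicular to the incline. Weight components: W sin 43° = 1531 N down-slope, W cos 43° = 1641 N into the surface.
Along incline: T cos 21° = W sin 43° → T = 1639 N.
Perpendicular: N = W cos 43° − T sin 21° = 1054 N.

T ≈ 1640 N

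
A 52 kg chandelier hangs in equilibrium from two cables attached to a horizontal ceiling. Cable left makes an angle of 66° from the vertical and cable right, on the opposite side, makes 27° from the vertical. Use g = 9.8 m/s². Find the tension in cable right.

T_right ≈ 466 N

Angles from the horizontal: cable left is 90° − 66° = 24°, cable right is 90° − 27° = 63°.
Weight W = 52 × 9.8 = 509.6 N acts straight down.
Horizontal: T_left cos 24° = T_right cos 63°  →  T_left = 0.497 T_right.
Vertical: T_left sin 24° + T_right sin 63° = 509.6.
Substituting the horizontal relation into the vertical equation gives 1.093 T_right = 509.6, so T_right = 466.2 N.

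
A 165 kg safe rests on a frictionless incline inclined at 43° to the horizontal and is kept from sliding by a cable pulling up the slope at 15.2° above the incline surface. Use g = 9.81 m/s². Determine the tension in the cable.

T ≈ 1140 N

Take axes along and perpendicular to the incline. Weight components: W sin 43° = 1104 N down-slope, W cos 43° = 1184 N into the surface.
Along incline: T cos 15.2° = W sin 43° → T = 1144 N.
Perpendicular: N = W cos 43° − T sin 15.2° = 883.9 N.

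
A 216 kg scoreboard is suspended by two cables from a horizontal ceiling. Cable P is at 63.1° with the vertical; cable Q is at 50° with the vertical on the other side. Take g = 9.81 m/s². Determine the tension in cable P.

T_P ≈ 1760 N

Angles from the horizontal: cable P is 90° − 63.1° = 26.9°, cable Q is 90° − 50° = 40°.
Weight W = 216 × 9.81 = 2119 N acts straight down.
Horizontal: T_P cos 26.9° = T_Q cos 40°  →  T_Q = 1.164 T_P.
Vertical: T_P sin 26.9° + T_Q sin 40° = 2119.
Substituting the horizontal relation into the vertical equation gives 1.201 T_P = 2119, so T_P = 1765 N.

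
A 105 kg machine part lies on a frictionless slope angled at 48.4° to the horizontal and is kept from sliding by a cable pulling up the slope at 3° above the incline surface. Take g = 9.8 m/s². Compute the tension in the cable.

T ≈ 771 N

Take axes along and perpendicular to the incline. Weight components: W sin 48.4° = 769.5 N down-slope, W cos 48.4° = 683.2 N into the surface.
Along incline: T cos 3° = W sin 48.4° → T = 770.5 N.
Perpendicular: N = W cos 48.4° − T sin 3° = 642.9 N.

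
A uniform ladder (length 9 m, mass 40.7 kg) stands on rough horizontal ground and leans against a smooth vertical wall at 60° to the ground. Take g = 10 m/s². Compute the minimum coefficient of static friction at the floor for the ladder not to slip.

μ_min ≈ 0.289

ΣF_y = 0: N_floor = 40.7×10 = 407 N.
Torques about the foot: N_wall · 9 sin 60° = 40.7×10×4.5 cos 60° → N_wall = 117.49 N.
ΣF_x = 0: f_floor = N_wall = 117.49 N.
μ_min = f_floor / N_floor = 117.49 / 407 = 0.2887.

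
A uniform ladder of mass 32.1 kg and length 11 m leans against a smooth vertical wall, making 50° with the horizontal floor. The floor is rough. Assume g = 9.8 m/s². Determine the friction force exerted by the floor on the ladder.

Torques about the foot: N_wall · 11 sin 50° = 32.1×9.8×5.5 cos 50° → N_wall = 131.98 N.
ΣF_x = 0: f_floor = N_wall = 131.98 N.

f ≈ 132 N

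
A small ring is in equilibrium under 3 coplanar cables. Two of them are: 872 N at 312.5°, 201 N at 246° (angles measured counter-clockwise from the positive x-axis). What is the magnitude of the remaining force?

Sum the known components: ΣF_x = 507.4 N, ΣF_y = -826.5 N.
For equilibrium the remaining force must supply (−ΣF_x, −ΣF_y) = (-507.4, 826.5) N.
Magnitude = √((-507.4)² + (826.5)²) = 969.8 N; direction = atan2(826.5, -507.4) = 121.5°.

F ≈ 970 N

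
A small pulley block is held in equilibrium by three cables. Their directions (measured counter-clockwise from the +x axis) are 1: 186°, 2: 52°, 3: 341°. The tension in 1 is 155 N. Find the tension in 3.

Resolve: ΣF_x = 155 cos 186° + T_2 cos 52° + T_3 cos 341° = 0.
        ΣF_y = 155 sin 186° + T_2 sin 52° + T_3 sin 341° = 0.
The known terms sum to (-154.2, -16.2) N, so 0.6157 T_2 + 0.9455 T_3 = 154.2 and 0.7880 T_2 − 0.3256 T_3 = 16.2.
Solving simultaneously: T_2 = 69.28 N, T_3 = 117.9 N.

T_3 ≈ 118 N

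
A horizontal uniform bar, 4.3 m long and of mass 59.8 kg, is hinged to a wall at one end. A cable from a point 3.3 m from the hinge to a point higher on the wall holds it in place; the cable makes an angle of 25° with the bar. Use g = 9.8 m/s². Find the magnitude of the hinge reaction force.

|H| ≈ 844 N

Take torques about the hinge: T sin 25° · 3.3 = 59.8×9.8×2.15 = 1260 N·m.
So T = 1260 / (0.4226 × 3.3) = 903.45 N.
ΣF_x = 0: H_x = T cos 25° = 818.8 N.
ΣF_y = 0: H_y = (59.8×9.8) − T sin 25° = 586.04 − 381.81 = 204.23 N.
|H| = √(H_x² + H_y²) = √((818.8)² + (204.23)²) = 843.89 N.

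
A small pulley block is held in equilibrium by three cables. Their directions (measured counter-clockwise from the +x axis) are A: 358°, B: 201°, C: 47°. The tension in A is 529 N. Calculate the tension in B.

T_B ≈ 911 N

Resolve: ΣF_x = 529 cos 358° + T_B cos 201° + T_C cos 47° = 0.
        ΣF_y = 529 sin 358° + T_B sin 201° + T_C sin 47° = 0.
The known terms sum to (528.7, -18.46) N, so -0.9336 T_B + 0.6820 T_C = -528.7 and -0.3584 T_B + 0.7314 T_C = 18.46.
Solving simultaneously: T_B = 910.7 N, T_C = 471.5 N.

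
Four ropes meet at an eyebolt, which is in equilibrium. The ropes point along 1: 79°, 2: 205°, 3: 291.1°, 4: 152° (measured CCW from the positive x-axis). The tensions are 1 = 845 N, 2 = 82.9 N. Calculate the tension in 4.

Resolve: ΣF_x = 845 cos 79° + 82.9 cos 205° + T_3 cos 291.1° + T_4 cos 152° = 0.
        ΣF_y = 845 sin 79° + 82.9 sin 205° + T_3 sin 291.1° + T_4 sin 152° = 0.
The known terms sum to (86.1, 794.4) N, so 0.3600 T_3 − 0.8829 T_4 = -86.1 and -0.9330 T_3 + 0.4695 T_4 = -794.4.
Solving simultaneously: T_3 = 1133 N, T_4 = 559.5 N.

T_4 ≈ 559 N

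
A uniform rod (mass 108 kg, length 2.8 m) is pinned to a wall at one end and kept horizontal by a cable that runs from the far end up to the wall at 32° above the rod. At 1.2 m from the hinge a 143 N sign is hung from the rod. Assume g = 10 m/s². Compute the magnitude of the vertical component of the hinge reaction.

Take torques about the hinge: T sin 32° · 2.8 = 108×10×1.4 + 143×1.2 = 1683.6 N·m.
So T = 1683.6 / (0.5299 × 2.8) = 1134.7 N.
ΣF_y = 0: H_y = (108×10 + 143) − T sin 32° = 1223 − 601.29 = 621.71 N.

|H_y| ≈ 622 N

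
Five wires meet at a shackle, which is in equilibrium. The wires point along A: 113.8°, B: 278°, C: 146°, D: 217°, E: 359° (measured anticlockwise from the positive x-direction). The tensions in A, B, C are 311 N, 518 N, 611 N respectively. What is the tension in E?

Resolve: ΣF_x = 311 cos 113.8° + 518 cos 278° + 611 cos 146° + T_D cos 217° + T_E cos 359° = 0.
        ΣF_y = 311 sin 113.8° + 518 sin 278° + 611 sin 146° + T_D sin 217° + T_E sin 359° = 0.
The known terms sum to (-560, 113.3) N, so -0.7986 T_D + 0.9998 T_E = 560 and -0.6018 T_D − 0.0175 T_E = -113.3.
Solving simultaneously: T_D = 168.1 N, T_E = 694.3 N.

T_E ≈ 694 N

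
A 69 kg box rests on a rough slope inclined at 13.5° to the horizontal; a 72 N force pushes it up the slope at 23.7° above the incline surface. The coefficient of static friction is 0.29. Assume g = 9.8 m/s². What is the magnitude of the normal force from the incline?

N ≈ 629 N

Axes along / perpendicular to the incline. W sin 13.5° = 157.9 N down-slope; W cos 13.5° = 657.5 N into the surface.
Perpendicular: N = W cos 13.5° − P sin 23.7° = 657.5 − 28.94 = 628.6 N.
Along incline: P cos 23.7° + f = W sin 13.5° (friction acts up-slope) → f = 157.9 − 65.93 = 91.93 N.
|f| = 91.93 N ≤ μN = 182.3 N, so the box is indeed static.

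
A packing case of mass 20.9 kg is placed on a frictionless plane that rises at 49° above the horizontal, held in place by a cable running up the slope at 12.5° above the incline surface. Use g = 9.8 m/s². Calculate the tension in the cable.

Take axes along and perpendicular to the incline. Weight components: W sin 49° = 154.6 N down-slope, W cos 49° = 134.4 N into the surface.
Along incline: T cos 12.5° = W sin 49° → T = 158.3 N.
Perpendicular: N = W cos 49° − T sin 12.5° = 100.1 N.

T ≈ 158 N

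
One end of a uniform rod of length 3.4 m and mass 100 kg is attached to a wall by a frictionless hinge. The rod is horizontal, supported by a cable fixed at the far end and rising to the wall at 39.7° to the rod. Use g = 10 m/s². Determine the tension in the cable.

Take torques about the hinge: T sin 39.7° · 3.4 = 100×10×1.7 = 1700 N·m.
So T = 1700 / (0.6388 × 3.4) = 782.76 N.

T ≈ 783 N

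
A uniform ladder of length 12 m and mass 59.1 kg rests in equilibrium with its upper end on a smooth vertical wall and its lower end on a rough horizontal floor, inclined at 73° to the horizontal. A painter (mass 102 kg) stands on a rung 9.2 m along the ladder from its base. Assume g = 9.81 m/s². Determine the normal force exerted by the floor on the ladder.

ΣF_y = 0: N_floor = 59.1×9.81 + 102×9.81 = 1580.4 N.

N_floor ≈ 1580 N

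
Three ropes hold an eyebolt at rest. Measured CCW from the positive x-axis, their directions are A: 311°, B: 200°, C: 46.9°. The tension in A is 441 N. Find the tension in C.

Resolve: ΣF_x = 441 cos 311° + T_B cos 200° + T_C cos 46.9° = 0.
        ΣF_y = 441 sin 311° + T_B sin 200° + T_C sin 46.9° = 0.
The known terms sum to (289.3, -332.8) N, so -0.9397 T_B + 0.6833 T_C = -289.3 and -0.3420 T_B + 0.7302 T_C = 332.8.
Solving simultaneously: T_B = 969.6 N, T_C = 910 N.

T_C ≈ 910 N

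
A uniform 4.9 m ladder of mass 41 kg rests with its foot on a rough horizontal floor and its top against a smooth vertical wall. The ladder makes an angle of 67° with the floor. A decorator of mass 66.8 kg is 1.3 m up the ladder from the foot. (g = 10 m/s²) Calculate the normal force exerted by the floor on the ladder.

N_floor ≈ 1080 N

ΣF_y = 0: N_floor = 41×10 + 66.8×10 = 1078 N.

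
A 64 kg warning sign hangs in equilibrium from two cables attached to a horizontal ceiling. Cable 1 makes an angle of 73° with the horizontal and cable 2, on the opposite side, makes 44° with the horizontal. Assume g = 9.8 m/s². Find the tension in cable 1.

Weight W = 64 × 9.8 = 627.2 N acts straight down.
Horizontal: T_1 cos 73° = T_2 cos 44°  →  T_2 = 0.4064 T_1.
Vertical: T_1 sin 73° + T_2 sin 44° = 627.2.
Substituting the horizontal relation into the vertical equation gives 1.239 T_1 = 627.2, so T_1 = 506.4 N.

T_1 ≈ 506 N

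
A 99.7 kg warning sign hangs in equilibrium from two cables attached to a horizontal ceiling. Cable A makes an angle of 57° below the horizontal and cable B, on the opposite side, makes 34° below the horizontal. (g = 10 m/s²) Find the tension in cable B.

Weight W = 99.7 × 10 = 997 N acts straight down.
Horizontal: T_A cos 57° = T_B cos 34°  →  T_A = 1.522 T_B.
Vertical: T_A sin 57° + T_B sin 34° = 997.
Substituting the horizontal relation into the vertical equation gives 1.836 T_B = 997, so T_B = 543.1 N.

T_B ≈ 543 N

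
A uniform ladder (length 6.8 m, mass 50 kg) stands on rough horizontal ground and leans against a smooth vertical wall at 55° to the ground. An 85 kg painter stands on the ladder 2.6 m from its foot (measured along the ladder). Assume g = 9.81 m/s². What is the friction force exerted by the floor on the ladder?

f ≈ 395 N

Torques about the foot: N_wall · 6.8 sin 55° = 50×9.81×3.4 cos 55° + 85×9.81×2.6 cos 55° → N_wall = 394.97 N.
ΣF_x = 0: f_floor = N_wall = 394.97 N.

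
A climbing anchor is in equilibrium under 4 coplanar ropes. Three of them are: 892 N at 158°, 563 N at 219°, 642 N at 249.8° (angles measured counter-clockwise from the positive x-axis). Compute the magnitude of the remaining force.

Sum the known components: ΣF_x = -1486 N, ΣF_y = -622.7 N.
For equilibrium the remaining force must supply (−ΣF_x, −ΣF_y) = (1486, 622.7) N.
Magnitude = √((1486)² + (622.7)²) = 1611 N; direction = atan2(622.7, 1486) = 22.7°.

F ≈ 1610 N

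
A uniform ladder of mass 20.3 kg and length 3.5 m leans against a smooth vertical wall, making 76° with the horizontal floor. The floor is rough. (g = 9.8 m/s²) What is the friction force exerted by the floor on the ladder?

Torques about the foot: N_wall · 3.5 sin 76° = 20.3×9.8×1.75 cos 76° → N_wall = 24.801 N.
ΣF_x = 0: f_floor = N_wall = 24.801 N.

f ≈ 24.8 N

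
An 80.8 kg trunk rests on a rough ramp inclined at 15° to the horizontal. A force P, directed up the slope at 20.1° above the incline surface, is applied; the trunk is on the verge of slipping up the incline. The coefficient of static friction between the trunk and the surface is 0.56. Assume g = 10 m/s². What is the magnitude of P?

P ≈ 571 N

On the verge of sliding up the incline, friction equals μN and acts down the slope.
Perpendicular: N + P sin 20.1° = W cos 15° = 780.5 N.
Along incline: P cos 20.1° = W sin 15° + μN  with W sin 15° = 209.1 N.
Solving the pair for P and N: P = 571.1 N, N = 584.2 N (and f = μN = 327.2 N).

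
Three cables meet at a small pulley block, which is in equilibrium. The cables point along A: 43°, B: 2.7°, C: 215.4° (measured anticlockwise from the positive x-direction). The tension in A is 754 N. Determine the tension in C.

Resolve: ΣF_x = 754 cos 43° + T_B cos 2.7° + T_C cos 215.4° = 0.
        ΣF_y = 754 sin 43° + T_B sin 2.7° + T_C sin 215.4° = 0.
The known terms sum to (551.4, 514.2) N, so 0.9989 T_B − 0.8151 T_C = -551.4 and 0.0471 T_B − 0.5793 T_C = -514.2.
Solving simultaneously: T_B = 184.6 N, T_C = 902.7 N.

T_C ≈ 903 N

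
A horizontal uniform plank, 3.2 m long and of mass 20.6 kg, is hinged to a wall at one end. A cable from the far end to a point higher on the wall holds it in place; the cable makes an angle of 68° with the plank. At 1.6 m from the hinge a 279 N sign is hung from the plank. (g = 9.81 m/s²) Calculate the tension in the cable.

T ≈ 259 N

Take torques about the hinge: T sin 68° · 3.2 = 20.6×9.81×1.6 + 279×1.6 = 769.74 N·m.
So T = 769.74 / (0.9272 × 3.2) = 259.43 N.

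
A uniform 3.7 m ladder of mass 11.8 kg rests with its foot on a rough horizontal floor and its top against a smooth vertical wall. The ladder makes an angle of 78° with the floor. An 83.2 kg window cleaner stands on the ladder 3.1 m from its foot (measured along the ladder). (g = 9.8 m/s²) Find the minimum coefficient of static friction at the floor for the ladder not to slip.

μ_min ≈ 0.169

ΣF_y = 0: N_floor = 11.8×9.8 + 83.2×9.8 = 931 N.
Torques about the foot: N_wall · 3.7 sin 78° = 11.8×9.8×1.85 cos 78° + 83.2×9.8×3.1 cos 78° → N_wall = 157.5 N.
ΣF_x = 0: f_floor = N_wall = 157.5 N.
μ_min = f_floor / N_floor = 157.5 / 931 = 0.1692.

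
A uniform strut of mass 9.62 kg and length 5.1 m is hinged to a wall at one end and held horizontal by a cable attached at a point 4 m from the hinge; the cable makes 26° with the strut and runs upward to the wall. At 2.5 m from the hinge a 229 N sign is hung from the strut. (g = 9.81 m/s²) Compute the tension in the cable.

Take torques about the hinge: T sin 26° · 4 = 9.62×9.81×2.55 + 229×2.5 = 813.15 N·m.
So T = 813.15 / (0.4384 × 4) = 463.73 N.

T ≈ 464 N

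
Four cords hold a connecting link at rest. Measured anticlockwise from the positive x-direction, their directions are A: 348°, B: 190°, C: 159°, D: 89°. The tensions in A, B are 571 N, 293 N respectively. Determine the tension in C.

T_C ≈ 290 N

Resolve: ΣF_x = 571 cos 348° + 293 cos 190° + T_C cos 159° + T_D cos 89° = 0.
        ΣF_y = 571 sin 348° + 293 sin 190° + T_C sin 159° + T_D sin 89° = 0.
The known terms sum to (270, -169.6) N, so -0.9336 T_C + 0.0175 T_D = -270 and 0.3584 T_C + 0.9998 T_D = 169.6.
Solving simultaneously: T_C = 290.4 N, T_D = 65.53 N.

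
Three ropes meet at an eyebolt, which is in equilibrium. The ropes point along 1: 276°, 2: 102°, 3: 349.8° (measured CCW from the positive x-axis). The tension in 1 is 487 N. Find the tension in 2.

Resolve: ΣF_x = 487 cos 276° + T_2 cos 102° + T_3 cos 349.8° = 0.
        ΣF_y = 487 sin 276° + T_2 sin 102° + T_3 sin 349.8° = 0.
The known terms sum to (50.91, -484.3) N, so -0.2079 T_2 + 0.9842 T_3 = -50.91 and 0.9781 T_2 − 0.1771 T_3 = 484.3.
Solving simultaneously: T_2 = 505.1 N, T_3 = 54.98 N.

T_2 ≈ 505 N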